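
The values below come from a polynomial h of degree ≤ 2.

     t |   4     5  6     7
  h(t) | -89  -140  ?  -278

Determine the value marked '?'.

-203

The 3 known points determine the degree-2 polynomial uniquely.
Write h(t) = at^2 + bt + c. Substituting each data point gives a linear system:
  16a + 4b + c = -89
  25a + 5b + c = -140
  49a + 7b + c = -278
Solving the system yields a = -6, b = 3, c = -5.
So h(t) = -6t^2 + 3t - 5.
Then h(6) = -203.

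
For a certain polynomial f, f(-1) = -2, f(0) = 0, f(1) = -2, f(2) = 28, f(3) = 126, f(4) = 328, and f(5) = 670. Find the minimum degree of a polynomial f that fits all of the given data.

Forward differences of the values at t = -1, 0, 1, 2, 3, 4, 5:
  f  : -2  0  -2  28  126  328  670
  Δ  : 2  -2  30  98  202  342
  Δ^2: -4  32  68  104  140
  Δ^3: 36  36  36  36
  Δ^4: 0  0  0
  Δ^5: 0  0
  Δ^6: 0
The third differences are constant (36) and nonzero, while all higher differences vanish, so the minimal degree is 3.

3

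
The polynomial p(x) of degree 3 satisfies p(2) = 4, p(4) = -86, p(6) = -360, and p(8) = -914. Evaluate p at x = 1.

10

Write p(x) = ax^3 + bx^2 + cx + d. Substituting each data point gives a linear system:
  8a + 4b + 2c + d = 4
  64a + 16b + 4c + d = -86
  216a + 36b + 6c + d = -360
  512a + 64b + 8c + d = -914
Solving the system yields a = -2, b = 1, c = 5, d = 6.
So p(x) = -2x^3 + x^2 + 5x + 6.
Then p(1) = 10.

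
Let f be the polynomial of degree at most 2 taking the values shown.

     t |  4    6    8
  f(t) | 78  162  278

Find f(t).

Using the Lagrange interpolation formula with nodes 4, 6, 8:
  L_0(t) = (t - 6)(t - 8) / 8
  L_1(t) = (t - 4)(t - 8) / -4
  L_2(t) = (t - 4)(t - 6) / 8
Then f(t) = 78·L_0(t) + 162·L_1(t) + 278·L_2(t).
Expanding and collecting terms gives f(t) = 4t² + 2t + 6.
Check: f(6) = 162. ✓

f(t) = 4t^2 + 2t + 6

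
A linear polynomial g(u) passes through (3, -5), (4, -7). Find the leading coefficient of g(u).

Write g(u) = au + b. Substituting each data point gives a linear system:
  3a + b = -5
  4a + b = -7
Solving the system yields a = -2, b = 1.
So g(u) = -2u + 1.
The leading coefficient is -2.

-2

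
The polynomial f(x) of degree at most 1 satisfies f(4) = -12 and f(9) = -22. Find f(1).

Using the Lagrange interpolation formula with nodes 4, 9:
  L_0(x) = (x - 9) / -5
  L_1(x) = (x - 4) / 5
Then f(x) = -12·L_0(x) - 22·L_1(x).
Expanding and collecting terms gives f(x) = -2x - 4.
Evaluating at x = 1: f(1) = -6.

-6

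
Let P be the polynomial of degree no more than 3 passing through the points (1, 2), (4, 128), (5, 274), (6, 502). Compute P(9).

Write P(n) = an^3 + bn^2 + cn + d. Substituting each data point gives a linear system:
  a + b + c + d = 2
  64a + 16b + 4c + d = 128
  125a + 25b + 5c + d = 274
  216a + 36b + 6c + d = 502
Solving the system yields a = 3, b = -4, c = -1, d = 4.
So P(n) = 3n^3 - 4n^2 - n + 4.
Then P(9) = 1858.

1858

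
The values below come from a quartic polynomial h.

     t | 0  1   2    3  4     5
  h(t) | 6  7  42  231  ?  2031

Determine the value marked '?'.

790

On equispaced nodes a degree-4 polynomial has vanishing fifth forward difference, so
  - h(0) + 5·h(1) - 10·h(2) + 10·h(3) - 5·h(4) + h(5) = 0.
Substituting the known values and solving for h(4):
  -5·h(4) = -3950
  h(4) = 790.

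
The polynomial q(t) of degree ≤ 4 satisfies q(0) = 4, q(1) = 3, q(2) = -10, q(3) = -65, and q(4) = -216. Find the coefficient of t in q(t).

Write q(t) = at^4 + bt^3 + ct^2 + dt + e. Substituting each data point gives a linear system:
  e = 4
  a + b + c + d + e = 3
  16a + 8b + 4c + 2d + e = -10
  81a + 27b + 9c + 3d + e = -65
  256a + 64b + 16c + 4d + e = -216
Solving the system yields a = -1, b = 1, c = -2, d = 1, e = 4.
So q(t) = -t⁴ + t³ - 2t² + t + 4.
The coefficient of t is 1.

1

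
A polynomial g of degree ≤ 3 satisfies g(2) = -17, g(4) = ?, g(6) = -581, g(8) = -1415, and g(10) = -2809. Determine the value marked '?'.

-163

On equispaced nodes a degree-3 polynomial has vanishing fourth forward difference, so
  g(2) - 4·g(4) + 6·g(6) - 4·g(8) + g(10) = 0.
Substituting the known values and solving for g(4):
  -4·g(4) = 652
  g(4) = -163.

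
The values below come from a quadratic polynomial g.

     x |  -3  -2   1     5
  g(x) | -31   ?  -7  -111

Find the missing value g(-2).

-13

The 3 known points determine the degree-2 polynomial uniquely.
Write g(x) = ax^2 + bx + c. Substituting each data point gives a linear system:
  9a - 3b + c = -31
  a + b + c = -7
  25a + 5b + c = -111
Solving the system yields a = -4, b = -2, c = -1.
So g(x) = -4x² - 2x - 1.
Then g(-2) = -13.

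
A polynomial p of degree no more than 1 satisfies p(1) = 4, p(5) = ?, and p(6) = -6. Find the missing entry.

-4

The 2 known points determine the degree-1 polynomial uniquely.
Write p(s) = as + b. Substituting each data point gives a linear system:
  a + b = 4
  6a + b = -6
Solving the system yields a = -2, b = 6.
So p(s) = -2s + 6.
Then p(5) = -4.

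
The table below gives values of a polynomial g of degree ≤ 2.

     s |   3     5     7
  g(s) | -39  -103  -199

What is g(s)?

Using the Lagrange interpolation formula with nodes 3, 5, 7:
  L_0(s) = (s - 5)(s - 7) / 8
  L_1(s) = (s - 3)(s - 7) / -4
  L_2(s) = (s - 3)(s - 5) / 8
Then g(s) = -39·L_0(s) - 103·L_1(s) - 199·L_2(s).
Expanding and collecting terms gives g(s) = -4s² - 3.
Check: g(3) = -39. ✓

g(s) = -4s^2 - 3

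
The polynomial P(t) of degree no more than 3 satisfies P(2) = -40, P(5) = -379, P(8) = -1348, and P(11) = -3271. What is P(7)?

Forward differences of the values at t = 2, 5, 8, 11:
  P  : -40  -379  -1348  -3271
  Δ  : -339  -969  -1923
  Δ^2: -630  -954
  Δ^3: -324
The third differences are constant, confirming degree 3.
Interpolating (Newton forward form) and evaluating at t = 7 gives P(7) = -935.

-935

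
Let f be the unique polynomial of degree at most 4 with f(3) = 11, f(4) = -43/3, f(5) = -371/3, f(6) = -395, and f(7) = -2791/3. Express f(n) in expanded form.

Using the Lagrange interpolation formula with nodes 3, 4, 5, 6, 7:
  L_0(n) = (n - 4)(n - 5)(n - 6)(n - 7) / 24
  L_1(n) = (n - 3)(n - 5)(n - 6)(n - 7) / -6
  L_2(n) = (n - 3)(n - 4)(n - 6)(n - 7) / 4
  L_3(n) = (n - 3)(n - 4)(n - 5)(n - 7) / -6
  L_4(n) = (n - 3)(n - 4)(n - 5)(n - 6) / 24
Then f(n) = 11·L_0(n) - 43/3·L_1(n) - 371/3·L_2(n) - 395·L_3(n) - 2791/3·L_4(n).
Expanding and collecting terms gives f(n) = -n⁴ + 5n³ - 5n² - (1/3)n + 3.
Check: f(5) = -371/3. ✓

f(n) = -n^4 + 5n^3 - 5n^2 - (1/3)n + 3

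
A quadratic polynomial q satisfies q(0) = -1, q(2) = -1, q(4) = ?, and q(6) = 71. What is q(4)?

23

On equispaced nodes a degree-2 polynomial has vanishing third forward difference, so
  - q(0) + 3·q(2) - 3·q(4) + q(6) = 0.
Substituting the known values and solving for q(4):
  -3·q(4) = -69
  q(4) = 23.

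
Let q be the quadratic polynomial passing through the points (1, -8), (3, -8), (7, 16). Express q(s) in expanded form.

Write q(s) = as^2 + bs + c. Substituting each data point gives a linear system:
  a + b + c = -8
  9a + 3b + c = -8
  49a + 7b + c = 16
Solving the system yields a = 1, b = -4, c = -5.
So q(s) = s^2 - 4s - 5.
Check: q(7) = 16. ✓

q(s) = s^2 - 4s - 5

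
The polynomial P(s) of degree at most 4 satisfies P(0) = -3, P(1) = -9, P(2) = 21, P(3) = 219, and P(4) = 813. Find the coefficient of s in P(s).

Write P(s) = as^4 + bs^3 + cs^2 + ds + e. Substituting each data point gives a linear system:
  e = -3
  a + b + c + d + e = -9
  16a + 8b + 4c + 2d + e = 21
  81a + 27b + 9c + 3d + e = 219
  256a + 64b + 16c + 4d + e = 813
Solving the system yields a = 4, b = -2, c = -4, d = -4, e = -3.
So P(s) = 4s⁴ - 2s³ - 4s² - 4s - 3.
The coefficient of s is -4.

-4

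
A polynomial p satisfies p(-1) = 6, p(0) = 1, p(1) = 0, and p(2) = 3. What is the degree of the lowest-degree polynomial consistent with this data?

2

Forward differences of the values at s = -1, 0, 1, 2:
  p  : 6  1  0  3
  Δ  : -5  -1  3
  Δ^2: 4  4
  Δ^3: 0
The second differences are constant (4) and nonzero, while all higher differences vanish, so the minimal degree is 2.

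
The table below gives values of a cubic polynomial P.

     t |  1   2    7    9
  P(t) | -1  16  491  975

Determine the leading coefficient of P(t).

Write P(t) = at^3 + bt^2 + ct + d. Substituting each data point gives a linear system:
  a + b + c + d = -1
  8a + 4b + 2c + d = 16
  343a + 49b + 7c + d = 491
  729a + 81b + 9c + d = 975
Solving the system yields a = 1, b = 3, c = 1, d = -6.
So P(t) = t³ + 3t² + t - 6.
The leading coefficient is 1.

1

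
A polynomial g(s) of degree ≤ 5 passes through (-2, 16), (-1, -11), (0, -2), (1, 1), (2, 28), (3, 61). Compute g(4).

-86

Write g(s) = as^5 + bs^4 + cs^3 + ds^2 + es + k. Substituting each data point gives a linear system:
  -32a + 16b - 8c + 4d - 2e + k = 16
  -a + b - c + d - e + k = -11
  k = -2
  a + b + c + d + e + k = 1
  32a + 16b + 8c + 4d + 2e + k = 28
  243a + 81b + 27c + 9d + 3e + k = 61
Solving the system yields a = -1, b = 3, c = 4, d = -6, e = 3, k = -2.
So g(s) = -s⁵ + 3s⁴ + 4s³ - 6s² + 3s - 2.
Then g(4) = -86.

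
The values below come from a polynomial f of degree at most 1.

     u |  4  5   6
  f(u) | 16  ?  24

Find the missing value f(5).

On equispaced nodes a degree-1 polynomial has vanishing second forward difference, so
  f(4) - 2·f(5) + f(6) = 0.
Substituting the known values and solving for f(5):
  -2·f(5) = -40
  f(5) = 20.

20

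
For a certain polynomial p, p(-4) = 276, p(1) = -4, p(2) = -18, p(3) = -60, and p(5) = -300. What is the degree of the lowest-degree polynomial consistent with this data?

Divided differences on the nodes -4, 1, 2, 3, 5:
  order 0: 276  -4  -18  -60  -300
  order 1: -56  -14  -42  -120
  order 2: 7  -14  -26
  order 3: -3  -3
  order 4: 0
The order-3 divided differences are all -3 (nonzero) and every higher order vanishes, so the data lies on a polynomial of degree exactly 3.

3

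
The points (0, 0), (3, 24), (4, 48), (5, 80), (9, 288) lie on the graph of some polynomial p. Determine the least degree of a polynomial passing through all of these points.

2

Divided differences on the nodes 0, 3, 4, 5, 9:
  order 0: 0  24  48  80  288
  order 1: 8  24  32  52
  order 2: 4  4  4
  order 3: 0  0
  order 4: 0
The order-2 divided differences are all 4 (nonzero) and every higher order vanishes, so the data lies on a polynomial of degree exactly 2.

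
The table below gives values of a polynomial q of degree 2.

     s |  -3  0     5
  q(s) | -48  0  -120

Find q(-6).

-186

Write q(s) = as^2 + bs + c. Substituting each data point gives a linear system:
  9a - 3b + c = -48
  c = 0
  25a + 5b + c = -120
Solving the system yields a = -5, b = 1, c = 0.
So q(s) = -5s² + s.
Then q(-6) = -186.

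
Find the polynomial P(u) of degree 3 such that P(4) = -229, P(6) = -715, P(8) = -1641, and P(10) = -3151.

P(u) = -3u^3 - u^2 - 5u - 1

Write P(u) = au^3 + bu^2 + cu + d. Substituting each data point gives a linear system:
  64a + 16b + 4c + d = -229
  216a + 36b + 6c + d = -715
  512a + 64b + 8c + d = -1641
  1000a + 100b + 10c + d = -3151
Solving the system yields a = -3, b = -1, c = -5, d = -1.
So P(u) = -3u^3 - u^2 - 5u - 1.
Check: P(4) = -229. ✓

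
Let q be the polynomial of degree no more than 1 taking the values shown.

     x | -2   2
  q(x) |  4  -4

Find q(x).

Write q(x) = ax + b. Substituting each data point gives a linear system:
  -2a + b = 4
  2a + b = -4
Solving the system yields a = -2, b = 0.
So q(x) = -2x.
Check: q(2) = -4. ✓

q(x) = -2x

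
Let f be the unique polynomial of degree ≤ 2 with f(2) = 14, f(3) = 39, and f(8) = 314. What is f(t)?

f(t) = 5t^2 - 6

Write f(t) = at^2 + bt + c. Substituting each data point gives a linear system:
  4a + 2b + c = 14
  9a + 3b + c = 39
  64a + 8b + c = 314
Solving the system yields a = 5, b = 0, c = -6.
So f(t) = 5t^2 - 6.
Check: f(3) = 39. ✓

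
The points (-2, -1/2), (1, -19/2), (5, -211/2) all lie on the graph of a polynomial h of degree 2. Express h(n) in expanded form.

Write h(n) = an^2 + bn + c. Substituting each data point gives a linear system:
  4a - 2b + c = -1/2
  a + b + c = -19/2
  25a + 5b + c = -211/2
Solving the system yields a = -3, b = -6, c = -1/2.
So h(n) = -3n^2 - 6n - 1/2.
Check: h(1) = -19/2. ✓

h(n) = -3n^2 - 6n - 1/2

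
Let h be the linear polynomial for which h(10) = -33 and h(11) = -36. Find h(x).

h(x) = -3x - 3

Using the Lagrange interpolation formula with nodes 10, 11:
  L_0(x) = (x - 11) / -1
  L_1(x) = (x - 10) / 1
Then h(x) = -33·L_0(x) - 36·L_1(x).
Expanding and collecting terms gives h(x) = -3x - 3.
Check: h(10) = -33. ✓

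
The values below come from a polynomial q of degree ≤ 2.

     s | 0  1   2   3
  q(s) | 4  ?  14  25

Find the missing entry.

On equispaced nodes a degree-2 polynomial has vanishing third forward difference, so
  - q(0) + 3·q(1) - 3·q(2) + q(3) = 0.
Substituting the known values and solving for q(1):
  3·q(1) = 21
  q(1) = 7.

7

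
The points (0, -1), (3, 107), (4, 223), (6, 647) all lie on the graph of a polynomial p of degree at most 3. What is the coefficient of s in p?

0

Write p(s) = as^3 + bs^2 + cs + d. Substituting each data point gives a linear system:
  d = -1
  27a + 9b + 3c + d = 107
  64a + 16b + 4c + d = 223
  216a + 36b + 6c + d = 647
Solving the system yields a = 2, b = 6, c = 0, d = -1.
So p(s) = 2s^3 + 6s^2 - 1.
The coefficient of s is 0.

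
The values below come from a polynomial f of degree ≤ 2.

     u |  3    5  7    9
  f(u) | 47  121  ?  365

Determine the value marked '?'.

The 3 known points determine the degree-2 polynomial uniquely.
Write f(u) = au^2 + bu + c. Substituting each data point gives a linear system:
  9a + 3b + c = 47
  25a + 5b + c = 121
  81a + 9b + c = 365
Solving the system yields a = 4, b = 5, c = -4.
So f(u) = 4u² + 5u - 4.
Then f(7) = 227.

227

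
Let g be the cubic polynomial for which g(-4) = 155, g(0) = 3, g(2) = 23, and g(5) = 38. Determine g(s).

g(s) = -s^3 + 6s^2 + 2s + 3

Write g(s) = as^3 + bs^2 + cs + d. Substituting each data point gives a linear system:
  -64a + 16b - 4c + d = 155
  d = 3
  8a + 4b + 2c + d = 23
  125a + 25b + 5c + d = 38
Solving the system yields a = -1, b = 6, c = 2, d = 3.
So g(s) = -s^3 + 6s^2 + 2s + 3.
Check: g(5) = 38. ✓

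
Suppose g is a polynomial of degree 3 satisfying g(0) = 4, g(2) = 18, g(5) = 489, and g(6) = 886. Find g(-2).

Write g(n) = an^3 + bn^2 + cn + d. Substituting each data point gives a linear system:
  d = 4
  8a + 4b + 2c + d = 18
  125a + 25b + 5c + d = 489
  216a + 36b + 6c + d = 886
Solving the system yields a = 5, b = -5, c = -3, d = 4.
So g(n) = 5n³ - 5n² - 3n + 4.
Then g(-2) = -50.

-50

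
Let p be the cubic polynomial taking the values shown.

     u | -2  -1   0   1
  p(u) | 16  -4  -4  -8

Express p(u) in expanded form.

p(u) = -4u^3 - 2u^2 + 2u - 4

Write p(u) = au^3 + bu^2 + cu + d. Substituting each data point gives a linear system:
  -8a + 4b - 2c + d = 16
  -a + b - c + d = -4
  d = -4
  a + b + c + d = -8
Solving the system yields a = -4, b = -2, c = 2, d = -4.
So p(u) = -4u³ - 2u² + 2u - 4.
Check: p(0) = -4. ✓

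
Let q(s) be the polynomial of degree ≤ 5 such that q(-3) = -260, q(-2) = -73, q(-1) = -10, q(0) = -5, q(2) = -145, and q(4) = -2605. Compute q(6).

Write q(s) = as^5 + bs^4 + cs^3 + ds^2 + es + k. Substituting each data point gives a linear system:
  -243a + 81b - 27c + 9d - 3e + k = -260
  -32a + 16b - 8c + 4d - 2e + k = -73
  -a + b - c + d - e + k = -10
  k = -5
  32a + 16b + 8c + 4d + 2e + k = -145
  1024a + 256b + 64c + 16d + 4e + k = -2605
Solving the system yields a = -1, b = -6, c = 0, d = -2, e = -2, k = -5.
So q(s) = -s^5 - 6s^4 - 2s^2 - 2s - 5.
Then q(6) = -15641.

-15641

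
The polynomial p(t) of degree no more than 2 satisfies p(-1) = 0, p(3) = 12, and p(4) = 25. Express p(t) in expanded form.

p(t) = 2t^2 - t - 3

Write p(t) = at^2 + bt + c. Substituting each data point gives a linear system:
  a - b + c = 0
  9a + 3b + c = 12
  16a + 4b + c = 25
Solving the system yields a = 2, b = -1, c = -3.
So p(t) = 2t^2 - t - 3.
Check: p(-1) = 0. ✓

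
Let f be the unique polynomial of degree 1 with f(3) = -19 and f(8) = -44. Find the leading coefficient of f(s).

Write f(s) = as + b. Substituting each data point gives a linear system:
  3a + b = -19
  8a + b = -44
Solving the system yields a = -5, b = -4.
So f(s) = -5s - 4.
The leading coefficient is -5.

-5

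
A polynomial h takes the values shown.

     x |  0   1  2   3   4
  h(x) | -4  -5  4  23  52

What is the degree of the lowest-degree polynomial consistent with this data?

2

Forward differences of the values at x = 0, 1, 2, 3, 4:
  h  : -4  -5  4  23  52
  Δ  : -1  9  19  29
  Δ^2: 10  10  10
  Δ^3: 0  0
  Δ^4: 0
The second differences are constant (10) and nonzero, while all higher differences vanish, so the minimal degree is 2.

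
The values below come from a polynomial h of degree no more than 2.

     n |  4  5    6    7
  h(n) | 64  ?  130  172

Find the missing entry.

On equispaced nodes a degree-2 polynomial has vanishing third forward difference, so
  - h(4) + 3·h(5) - 3·h(6) + h(7) = 0.
Substituting the known values and solving for h(5):
  3·h(5) = 282
  h(5) = 94.

94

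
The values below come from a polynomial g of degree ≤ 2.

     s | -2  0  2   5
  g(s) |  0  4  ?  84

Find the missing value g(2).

The 3 known points determine the degree-2 polynomial uniquely.
Write g(s) = as^2 + bs + c. Substituting each data point gives a linear system:
  4a - 2b + c = 0
  c = 4
  25a + 5b + c = 84
Solving the system yields a = 2, b = 6, c = 4.
So g(s) = 2s^2 + 6s + 4.
Then g(2) = 24.

24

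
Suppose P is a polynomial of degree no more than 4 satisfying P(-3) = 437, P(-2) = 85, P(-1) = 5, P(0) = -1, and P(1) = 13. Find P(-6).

Write P(x) = ax^4 + bx^3 + cx^2 + dx + e. Substituting each data point gives a linear system:
  81a - 27b + 9c - 3d + e = 437
  16a - 8b + 4c - 2d + e = 85
  a - b + c - d + e = 5
  e = -1
  a + b + c + d + e = 13
Solving the system yields a = 6, b = 3, c = 4, d = 1, e = -1.
So P(x) = 6x⁴ + 3x³ + 4x² + x - 1.
Then P(-6) = 7265.

7265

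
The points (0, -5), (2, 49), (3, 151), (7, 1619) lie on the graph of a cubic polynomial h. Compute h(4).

Write h(t) = at^3 + bt^2 + ct + d. Substituting each data point gives a linear system:
  d = -5
  8a + 4b + 2c + d = 49
  27a + 9b + 3c + d = 151
  343a + 49b + 7c + d = 1619
Solving the system yields a = 4, b = 5, c = 1, d = -5.
So h(t) = 4t^3 + 5t^2 + t - 5.
Then h(4) = 335.

335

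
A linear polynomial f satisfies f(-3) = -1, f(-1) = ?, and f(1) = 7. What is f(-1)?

3

The 2 known points determine the degree-1 polynomial uniquely.
Write f(u) = au + b. Substituting each data point gives a linear system:
  -3a + b = -1
  a + b = 7
Solving the system yields a = 2, b = 5.
So f(u) = 2u + 5.
Then f(-1) = 3.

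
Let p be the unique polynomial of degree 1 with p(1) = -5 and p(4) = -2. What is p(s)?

p(s) = s - 6

Write p(s) = as + b. Substituting each data point gives a linear system:
  a + b = -5
  4a + b = -2
Solving the system yields a = 1, b = -6.
So p(s) = s - 6.
Check: p(4) = -2. ✓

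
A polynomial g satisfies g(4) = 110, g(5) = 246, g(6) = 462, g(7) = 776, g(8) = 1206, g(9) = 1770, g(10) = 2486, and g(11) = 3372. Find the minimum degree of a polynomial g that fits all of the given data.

3

Forward differences of the values at x = 4, 5, 6, 7, 8, 9, 10, 11:
  g  : 110  246  462  776  1206  1770  2486  3372
  Δ  : 136  216  314  430  564  716  886
  Δ^2: 80  98  116  134  152  170
  Δ^3: 18  18  18  18  18
  Δ^4: 0  0  0  0
  Δ^5: 0  0  0
  Δ^6: 0  0
  Δ^7: 0
The third differences are constant (18) and nonzero, while all higher differences vanish, so the minimal degree is 3.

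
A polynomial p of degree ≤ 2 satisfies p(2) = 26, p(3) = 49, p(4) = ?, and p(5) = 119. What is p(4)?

On equispaced nodes a degree-2 polynomial has vanishing third forward difference, so
  - p(2) + 3·p(3) - 3·p(4) + p(5) = 0.
Substituting the known values and solving for p(4):
  -3·p(4) = -240
  p(4) = 80.

80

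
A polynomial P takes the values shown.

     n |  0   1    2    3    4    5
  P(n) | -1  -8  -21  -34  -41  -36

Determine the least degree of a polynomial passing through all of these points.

3

Forward differences of the values at n = 0, 1, 2, 3, 4, 5:
  P  : -1  -8  -21  -34  -41  -36
  Δ  : -7  -13  -13  -7  5
  Δ^2: -6  0  6  12
  Δ^3: 6  6  6
  Δ^4: 0  0
  Δ^5: 0
The third differences are constant (6) and nonzero, while all higher differences vanish, so the minimal degree is 3.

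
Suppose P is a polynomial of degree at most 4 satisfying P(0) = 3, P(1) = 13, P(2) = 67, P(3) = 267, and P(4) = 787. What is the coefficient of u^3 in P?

-1

Write P(u) = au^4 + bu^3 + cu^2 + du + e. Substituting each data point gives a linear system:
  e = 3
  a + b + c + d + e = 13
  16a + 8b + 4c + 2d + e = 67
  81a + 27b + 9c + 3d + e = 267
  256a + 64b + 16c + 4d + e = 787
Solving the system yields a = 3, b = -1, c = 4, d = 4, e = 3.
So P(u) = 3u⁴ - u³ + 4u² + 4u + 3.
The coefficient of u^3 is -1.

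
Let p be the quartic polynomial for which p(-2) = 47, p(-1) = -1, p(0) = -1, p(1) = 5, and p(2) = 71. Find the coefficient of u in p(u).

2

Write p(u) = au^4 + bu^3 + cu^2 + du + e. Substituting each data point gives a linear system:
  16a - 8b + 4c - 2d + e = 47
  a - b + c - d + e = -1
  e = -1
  a + b + c + d + e = 5
  16a + 8b + 4c + 2d + e = 71
Solving the system yields a = 4, b = 1, c = -1, d = 2, e = -1.
So p(u) = 4u^4 + u^3 - u^2 + 2u - 1.
The coefficient of u is 2.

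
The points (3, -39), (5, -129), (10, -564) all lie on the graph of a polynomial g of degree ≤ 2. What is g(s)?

g(s) = -6s^2 + 3s + 6

Write g(s) = as^2 + bs + c. Substituting each data point gives a linear system:
  9a + 3b + c = -39
  25a + 5b + c = -129
  100a + 10b + c = -564
Solving the system yields a = -6, b = 3, c = 6.
So g(s) = -6s^2 + 3s + 6.
Check: g(3) = -39. ✓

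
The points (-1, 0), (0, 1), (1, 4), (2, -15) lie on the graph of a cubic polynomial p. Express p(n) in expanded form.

Using the Lagrange interpolation formula with nodes -1, 0, 1, 2:
  L_0(n) = n(n - 1)(n - 2) / -6
  L_1(n) = (n + 1)(n - 1)(n - 2) / 2
  L_2(n) = (n + 1)n(n - 2) / -2
  L_3(n) = (n + 1)n(n - 1) / 6
Then p(n) = 0·L_0(n) + 1·L_1(n) + 4·L_2(n) - 15·L_3(n).
Expanding and collecting terms gives p(n) = -4n³ + n² + 6n + 1.
Check: p(1) = 4. ✓

p(n) = -4n^3 + n^2 + 6n + 1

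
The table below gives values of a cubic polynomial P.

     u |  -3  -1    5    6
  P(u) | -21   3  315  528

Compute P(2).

24

Using the Lagrange interpolation formula with nodes -3, -1, 5, 6:
  L_0(u) = (u + 1)(u - 5)(u - 6) / -144
  L_1(u) = (u + 3)(u - 5)(u - 6) / 84
  L_2(u) = (u + 3)(u + 1)(u - 6) / -48
  L_3(u) = (u + 3)(u + 1)(u - 5) / 63
Then P(u) = -21·L_0(u) + 3·L_1(u) + 315·L_2(u) + 528·L_3(u).
Expanding and collecting terms gives P(u) = 2u^3 + 3u^2 - 2u.
Evaluating at u = 2: P(2) = 24.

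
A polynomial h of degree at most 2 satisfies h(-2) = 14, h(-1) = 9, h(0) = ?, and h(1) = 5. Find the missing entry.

6

The 3 known points determine the degree-2 polynomial uniquely.
Write h(s) = as^2 + bs + c. Substituting each data point gives a linear system:
  4a - 2b + c = 14
  a - b + c = 9
  a + b + c = 5
Solving the system yields a = 1, b = -2, c = 6.
So h(s) = s^2 - 2s + 6.
Then h(0) = 6.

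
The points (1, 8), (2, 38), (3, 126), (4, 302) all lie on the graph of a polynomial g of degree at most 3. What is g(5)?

Write g(n) = an^3 + bn^2 + cn + d. Substituting each data point gives a linear system:
  a + b + c + d = 8
  8a + 4b + 2c + d = 38
  27a + 9b + 3c + d = 126
  64a + 16b + 4c + d = 302
Solving the system yields a = 5, b = -1, c = -2, d = 6.
So g(n) = 5n³ - n² - 2n + 6.
Then g(5) = 596.

596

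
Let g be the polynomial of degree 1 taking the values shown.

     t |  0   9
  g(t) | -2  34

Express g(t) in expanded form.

Write g(t) = at + b. Substituting each data point gives a linear system:
  b = -2
  9a + b = 34
Solving the system yields a = 4, b = -2.
So g(t) = 4t - 2.
Check: g(0) = -2. ✓

g(t) = 4t - 2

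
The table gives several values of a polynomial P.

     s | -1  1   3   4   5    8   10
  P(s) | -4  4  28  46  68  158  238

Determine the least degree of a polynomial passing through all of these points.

2

Divided differences on the nodes -1, 1, 3, 4, 5, 8, 10:
  order 0: -4  4  28  46  68  158  238
  order 1: 4  12  18  22  30  40
  order 2: 2  2  2  2  2
  order 3: 0  0  0  0
  order 4: 0  0  0
  order 5: 0  0
  order 6: 0
The order-2 divided differences are all 2 (nonzero) and every higher order vanishes, so the data lies on a polynomial of degree exactly 2.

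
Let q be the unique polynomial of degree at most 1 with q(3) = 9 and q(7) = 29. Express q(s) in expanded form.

Write q(s) = as + b. Substituting each data point gives a linear system:
  3a + b = 9
  7a + b = 29
Solving the system yields a = 5, b = -6.
So q(s) = 5s - 6.
Check: q(7) = 29. ✓

q(s) = 5s - 6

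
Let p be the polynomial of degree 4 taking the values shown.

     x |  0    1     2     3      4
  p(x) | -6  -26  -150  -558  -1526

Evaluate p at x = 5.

-3426

Using the Lagrange interpolation formula with nodes 0, 1, 2, 3, 4:
  L_0(x) = (x - 1)(x - 2)(x - 3)(x - 4) / 24
  L_1(x) = x(x - 2)(x - 3)(x - 4) / -6
  L_2(x) = x(x - 1)(x - 3)(x - 4) / 4
  L_3(x) = x(x - 1)(x - 2)(x - 4) / -6
  L_4(x) = x(x - 1)(x - 2)(x - 3) / 24
Then p(x) = -6·L_0(x) - 26·L_1(x) - 150·L_2(x) - 558·L_3(x) - 1526·L_4(x).
Expanding and collecting terms gives p(x) = -4x^4 - 6x^3 - 6x^2 - 4x - 6.
Evaluating at x = 5: p(5) = -3426.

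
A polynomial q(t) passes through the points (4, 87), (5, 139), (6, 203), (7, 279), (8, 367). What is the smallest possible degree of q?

Forward differences of the values at t = 4, 5, 6, 7, 8:
  q  : 87  139  203  279  367
  Δ  : 52  64  76  88
  Δ^2: 12  12  12
  Δ^3: 0  0
  Δ^4: 0
The second differences are constant (12) and nonzero, while all higher differences vanish, so the minimal degree is 2.

2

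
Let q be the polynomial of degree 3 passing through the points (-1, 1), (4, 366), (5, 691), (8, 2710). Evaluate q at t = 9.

Using the Lagrange interpolation formula with nodes -1, 4, 5, 8:
  L_0(t) = (t - 4)(t - 5)(t - 8) / -270
  L_1(t) = (t + 1)(t - 5)(t - 8) / 20
  L_2(t) = (t + 1)(t - 4)(t - 8) / -18
  L_3(t) = (t + 1)(t - 4)(t - 5) / 108
Then q(t) = 1·L_0(t) + 366·L_1(t) + 691·L_2(t) + 2710·L_3(t).
Expanding and collecting terms gives q(t) = 5t³ + 2t² + 2t + 6.
Evaluating at t = 9: q(9) = 3831.

3831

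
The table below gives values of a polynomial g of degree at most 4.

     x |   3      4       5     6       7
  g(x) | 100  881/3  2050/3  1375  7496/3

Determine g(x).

g(x) = x^4 - (1/3)x^3 + 5x^2 - 4x - 5

Write g(x) = ax^4 + bx^3 + cx^2 + dx + e. Substituting each data point gives a linear system:
  81a + 27b + 9c + 3d + e = 100
  256a + 64b + 16c + 4d + e = 881/3
  625a + 125b + 25c + 5d + e = 2050/3
  1296a + 216b + 36c + 6d + e = 1375
  2401a + 343b + 49c + 7d + e = 7496/3
Solving the system yields a = 1, b = -1/3, c = 5, d = -4, e = -5.
So g(x) = x⁴ - (1/3)x³ + 5x² - 4x - 5.
Check: g(5) = 2050/3. ✓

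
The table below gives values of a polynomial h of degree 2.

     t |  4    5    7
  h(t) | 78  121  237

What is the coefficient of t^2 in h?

5

Write h(t) = at^2 + bt + c. Substituting each data point gives a linear system:
  16a + 4b + c = 78
  25a + 5b + c = 121
  49a + 7b + c = 237
Solving the system yields a = 5, b = -2, c = 6.
So h(t) = 5t^2 - 2t + 6.
The leading coefficient is 5.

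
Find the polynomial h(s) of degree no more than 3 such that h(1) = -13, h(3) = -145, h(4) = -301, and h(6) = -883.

Using the Lagrange interpolation formula with nodes 1, 3, 4, 6:
  L_0(s) = (s - 3)(s - 4)(s - 6) / -30
  L_1(s) = (s - 1)(s - 4)(s - 6) / 6
  L_2(s) = (s - 1)(s - 3)(s - 6) / -6
  L_3(s) = (s - 1)(s - 3)(s - 4) / 30
Then h(s) = -13·L_0(s) - 145·L_1(s) - 301·L_2(s) - 883·L_3(s).
Expanding and collecting terms gives h(s) = -3s^3 - 6s^2 - 3s - 1.
Check: h(4) = -301. ✓

h(s) = -3s^3 - 6s^2 - 3s - 1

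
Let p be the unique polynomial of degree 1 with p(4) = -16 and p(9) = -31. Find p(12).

Write p(x) = ax + b. Substituting each data point gives a linear system:
  4a + b = -16
  9a + b = -31
Solving the system yields a = -3, b = -4.
So p(x) = -3x - 4.
Then p(12) = -40.

-40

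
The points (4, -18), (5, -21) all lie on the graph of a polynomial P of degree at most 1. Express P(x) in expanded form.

Using the Lagrange interpolation formula with nodes 4, 5:
  L_0(x) = (x - 5) / -1
  L_1(x) = (x - 4) / 1
Then P(x) = -18·L_0(x) - 21·L_1(x).
Expanding and collecting terms gives P(x) = -3x - 6.
Check: P(4) = -18. ✓

P(x) = -3x - 6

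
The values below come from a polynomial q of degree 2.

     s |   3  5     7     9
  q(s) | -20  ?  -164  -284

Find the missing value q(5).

The 3 known points determine the degree-2 polynomial uniquely.
Write q(s) = as^2 + bs + c. Substituting each data point gives a linear system:
  9a + 3b + c = -20
  49a + 7b + c = -164
  81a + 9b + c = -284
Solving the system yields a = -4, b = 4, c = 4.
So q(s) = -4s^2 + 4s + 4.
Then q(5) = -76.

-76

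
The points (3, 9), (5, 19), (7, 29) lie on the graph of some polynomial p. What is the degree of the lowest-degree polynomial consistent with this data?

Forward differences of the values at t = 3, 5, 7:
  p  : 9  19  29
  Δ  : 10  10
  Δ^2: 0
The first differences are constant (10) and nonzero, while all higher differences vanish, so the minimal degree is 1.

1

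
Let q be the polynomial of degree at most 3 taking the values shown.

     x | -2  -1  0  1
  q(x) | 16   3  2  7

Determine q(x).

Write q(x) = ax^3 + bx^2 + cx + d. Substituting each data point gives a linear system:
  -8a + 4b - 2c + d = 16
  -a + b - c + d = 3
  d = 2
  a + b + c + d = 7
Solving the system yields a = -1, b = 3, c = 3, d = 2.
So q(x) = -x³ + 3x² + 3x + 2.
Check: q(1) = 7. ✓

q(x) = -x^3 + 3x^2 + 3x + 2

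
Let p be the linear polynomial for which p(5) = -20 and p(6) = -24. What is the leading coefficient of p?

-4

Write p(n) = an + b. Substituting each data point gives a linear system:
  5a + b = -20
  6a + b = -24
Solving the system yields a = -4, b = 0.
So p(n) = -4n.
The leading coefficient is -4.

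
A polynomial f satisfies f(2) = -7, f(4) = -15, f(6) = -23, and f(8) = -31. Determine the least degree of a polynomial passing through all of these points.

Forward differences of the values at x = 2, 4, 6, 8:
  f  : -7  -15  -23  -31
  Δ  : -8  -8  -8
  Δ^2: 0  0
  Δ^3: 0
The first differences are constant (-8) and nonzero, while all higher differences vanish, so the minimal degree is 1.

1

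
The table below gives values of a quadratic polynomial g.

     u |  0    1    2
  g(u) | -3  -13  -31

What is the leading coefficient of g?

Write g(u) = au^2 + bu + c. Substituting each data point gives a linear system:
  c = -3
  a + b + c = -13
  4a + 2b + c = -31
Solving the system yields a = -4, b = -6, c = -3.
So g(u) = -4u^2 - 6u - 3.
The leading coefficient is -4.

-4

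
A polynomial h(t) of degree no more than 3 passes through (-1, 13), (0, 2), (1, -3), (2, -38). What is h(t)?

h(t) = -6t^3 + 3t^2 - 2t + 2

Using the Lagrange interpolation formula with nodes -1, 0, 1, 2:
  L_0(t) = t(t - 1)(t - 2) / -6
  L_1(t) = (t + 1)(t - 1)(t - 2) / 2
  L_2(t) = (t + 1)t(t - 2) / -2
  L_3(t) = (t + 1)t(t - 1) / 6
Then h(t) = 13·L_0(t) + 2·L_1(t) - 3·L_2(t) - 38·L_3(t).
Expanding and collecting terms gives h(t) = -6t³ + 3t² - 2t + 2.
Check: h(-1) = 13. ✓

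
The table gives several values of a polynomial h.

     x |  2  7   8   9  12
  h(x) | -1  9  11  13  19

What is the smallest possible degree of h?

Divided differences on the nodes 2, 7, 8, 9, 12:
  order 0: -1  9  11  13  19
  order 1: 2  2  2  2
  order 2: 0  0  0
  order 3: 0  0
  order 4: 0
The order-1 divided differences are all 2 (nonzero) and every higher order vanishes, so the data lies on a polynomial of degree exactly 1.

1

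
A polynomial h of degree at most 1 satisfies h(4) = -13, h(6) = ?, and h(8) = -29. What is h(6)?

The 2 known points determine the degree-1 polynomial uniquely.
Write h(s) = as + b. Substituting each data point gives a linear system:
  4a + b = -13
  8a + b = -29
Solving the system yields a = -4, b = 3.
So h(s) = -4s + 3.
Then h(6) = -21.

-21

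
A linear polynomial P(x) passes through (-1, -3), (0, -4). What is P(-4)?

0

Write P(x) = ax + b. Substituting each data point gives a linear system:
  -a + b = -3
  b = -4
Solving the system yields a = -1, b = -4.
So P(x) = -x - 4.
Then P(-4) = 0.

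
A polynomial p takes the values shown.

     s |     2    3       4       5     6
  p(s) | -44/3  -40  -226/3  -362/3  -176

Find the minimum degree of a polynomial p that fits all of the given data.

2

Forward differences of the values at s = 2, 3, 4, 5, 6:
  p  : -44/3  -40  -226/3  -362/3  -176
  Δ  : -76/3  -106/3  -136/3  -166/3
  Δ^2: -10  -10  -10
  Δ^3: 0  0
  Δ^4: 0
The second differences are constant (-10) and nonzero, while all higher differences vanish, so the minimal degree is 2.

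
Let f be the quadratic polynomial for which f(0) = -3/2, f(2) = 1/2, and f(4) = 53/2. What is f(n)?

Write f(n) = an^2 + bn + c. Substituting each data point gives a linear system:
  c = -3/2
  4a + 2b + c = 1/2
  16a + 4b + c = 53/2
Solving the system yields a = 3, b = -5, c = -3/2.
So f(n) = 3n^2 - 5n - 3/2.
Check: f(0) = -3/2. ✓

f(n) = 3n^2 - 5n - 3/2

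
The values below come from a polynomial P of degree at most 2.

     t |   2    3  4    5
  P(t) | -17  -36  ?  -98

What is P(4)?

-63

The 3 known points determine the degree-2 polynomial uniquely.
Write P(t) = at^2 + bt + c. Substituting each data point gives a linear system:
  4a + 2b + c = -17
  9a + 3b + c = -36
  25a + 5b + c = -98
Solving the system yields a = -4, b = 1, c = -3.
So P(t) = -4t^2 + t - 3.
Then P(4) = -63.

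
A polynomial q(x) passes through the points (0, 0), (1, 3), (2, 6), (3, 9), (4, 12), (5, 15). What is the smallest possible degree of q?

Forward differences of the values at x = 0, 1, 2, 3, 4, 5:
  q  : 0  3  6  9  12  15
  Δ  : 3  3  3  3  3
  Δ^2: 0  0  0  0
  Δ^3: 0  0  0
  Δ^4: 0  0
  Δ^5: 0
The first differences are constant (3) and nonzero, while all higher differences vanish, so the minimal degree is 1.

1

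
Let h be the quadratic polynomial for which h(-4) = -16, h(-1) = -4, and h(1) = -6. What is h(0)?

Using the Lagrange interpolation formula with nodes -4, -1, 1:
  L_0(x) = (x + 1)(x - 1) / 15
  L_1(x) = (x + 4)(x - 1) / -6
  L_2(x) = (x + 4)(x + 1) / 10
Then h(x) = -16·L_0(x) - 4·L_1(x) - 6·L_2(x).
Expanding and collecting terms gives h(x) = -x² - x - 4.
Evaluating at x = 0: h(0) = -4.

-4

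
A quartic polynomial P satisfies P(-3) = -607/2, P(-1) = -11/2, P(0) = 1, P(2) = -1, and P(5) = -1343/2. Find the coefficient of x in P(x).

-2

Write P(x) = ax^4 + bx^3 + cx^2 + dx + e. Substituting each data point gives a linear system:
  81a - 27b + 9c - 3d + e = -607/2
  a - b + c - d + e = -11/2
  e = 1
  16a + 8b + 4c + 2d + e = -1
  625a + 125b + 25c + 5d + e = -1343/2
Solving the system yields a = -2, b = 5, c = -3/2, d = -2, e = 1.
So P(x) = -2x⁴ + 5x³ - (3/2)x² - 2x + 1.
The coefficient of x is -2.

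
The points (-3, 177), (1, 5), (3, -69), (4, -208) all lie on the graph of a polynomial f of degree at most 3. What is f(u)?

Write f(u) = au^3 + bu^2 + cu + d. Substituting each data point gives a linear system:
  -27a + 9b - 3c + d = 177
  a + b + c + d = 5
  27a + 9b + 3c + d = -69
  64a + 16b + 4c + d = -208
Solving the system yields a = -5, b = 6, c = 4, d = 0.
So f(u) = -5u^3 + 6u^2 + 4u.
Check: f(4) = -208. ✓

f(u) = -5u^3 + 6u^2 + 4u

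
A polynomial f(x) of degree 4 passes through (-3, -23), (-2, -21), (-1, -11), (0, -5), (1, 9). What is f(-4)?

19

Using the Lagrange interpolation formula with nodes -3, -2, -1, 0, 1:
  L_0(x) = (x + 2)(x + 1)x(x - 1) / 24
  L_1(x) = (x + 3)(x + 1)x(x - 1) / -6
  L_2(x) = (x + 3)(x + 2)x(x - 1) / 4
  L_3(x) = (x + 3)(x + 2)(x + 1)(x - 1) / -6
  L_4(x) = (x + 3)(x + 2)(x + 1)x / 24
Then f(x) = -23·L_0(x) - 21·L_1(x) - 11·L_2(x) - 5·L_3(x) + 9·L_4(x).
Expanding and collecting terms gives f(x) = x^4 + 4x^3 + 3x^2 + 6x - 5.
Evaluating at x = -4: f(-4) = 19.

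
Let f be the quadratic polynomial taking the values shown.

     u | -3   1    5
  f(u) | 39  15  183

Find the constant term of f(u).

Write f(u) = au^2 + bu + c. Substituting each data point gives a linear system:
  9a - 3b + c = 39
  a + b + c = 15
  25a + 5b + c = 183
Solving the system yields a = 6, b = 6, c = 3.
So f(u) = 6u^2 + 6u + 3.
The constant term is 3.

3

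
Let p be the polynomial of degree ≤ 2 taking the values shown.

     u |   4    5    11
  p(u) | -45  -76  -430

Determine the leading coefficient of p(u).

Write p(u) = au^2 + bu + c. Substituting each data point gives a linear system:
  16a + 4b + c = -45
  25a + 5b + c = -76
  121a + 11b + c = -430
Solving the system yields a = -4, b = 5, c = -1.
So p(u) = -4u^2 + 5u - 1.
The leading coefficient is -4.

-4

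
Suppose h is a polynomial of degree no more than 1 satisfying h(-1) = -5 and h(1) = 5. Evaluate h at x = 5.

25

Using the Lagrange interpolation formula with nodes -1, 1:
  L_0(x) = (x - 1) / -2
  L_1(x) = (x + 1) / 2
Then h(x) = -5·L_0(x) + 5·L_1(x).
Expanding and collecting terms gives h(x) = 5x.
Evaluating at x = 5: h(5) = 25.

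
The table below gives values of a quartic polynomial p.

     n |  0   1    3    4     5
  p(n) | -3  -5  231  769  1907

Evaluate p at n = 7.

7375

Using the Lagrange interpolation formula with nodes 0, 1, 3, 4, 5:
  L_0(n) = (n - 1)(n - 3)(n - 4)(n - 5) / 60
  L_1(n) = n(n - 3)(n - 4)(n - 5) / -24
  L_2(n) = n(n - 1)(n - 4)(n - 5) / 12
  L_3(n) = n(n - 1)(n - 3)(n - 5) / -12
  L_4(n) = n(n - 1)(n - 3)(n - 4) / 40
Then p(n) = -3·L_0(n) - 5·L_1(n) + 231·L_2(n) + 769·L_3(n) + 1907·L_4(n).
Expanding and collecting terms gives p(n) = 3n⁴ + n³ - 3n² - 3n - 3.
Evaluating at n = 7: p(7) = 7375.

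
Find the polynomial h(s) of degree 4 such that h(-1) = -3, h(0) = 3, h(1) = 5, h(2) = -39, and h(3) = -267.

Using the Lagrange interpolation formula with nodes -1, 0, 1, 2, 3:
  L_0(s) = s(s - 1)(s - 2)(s - 3) / 24
  L_1(s) = (s + 1)(s - 1)(s - 2)(s - 3) / -6
  L_2(s) = (s + 1)s(s - 2)(s - 3) / 4
  L_3(s) = (s + 1)s(s - 1)(s - 3) / -6
  L_4(s) = (s + 1)s(s - 1)(s - 2) / 24
Then h(s) = -3·L_0(s) + 3·L_1(s) + 5·L_2(s) - 39·L_3(s) - 267·L_4(s).
Expanding and collecting terms gives h(s) = -4s^4 + s^3 + 2s^2 + 3s + 3.
Check: h(1) = 5. ✓

h(s) = -4s^4 + s^3 + 2s^2 + 3s + 3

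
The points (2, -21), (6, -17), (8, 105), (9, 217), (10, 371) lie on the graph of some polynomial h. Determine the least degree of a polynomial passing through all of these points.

3

Divided differences on the nodes 2, 6, 8, 9, 10:
  order 0: -21  -17  105  217  371
  order 1: 1  61  112  154
  order 2: 10  17  21
  order 3: 1  1
  order 4: 0
The order-3 divided differences are all 1 (nonzero) and every higher order vanishes, so the data lies on a polynomial of degree exactly 3.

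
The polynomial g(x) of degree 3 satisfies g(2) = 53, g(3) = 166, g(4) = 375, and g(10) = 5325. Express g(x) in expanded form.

Using the Lagrange interpolation formula with nodes 2, 3, 4, 10:
  L_0(x) = (x - 3)(x - 4)(x - 10) / -16
  L_1(x) = (x - 2)(x - 4)(x - 10) / 7
  L_2(x) = (x - 2)(x - 3)(x - 10) / -12
  L_3(x) = (x - 2)(x - 3)(x - 4) / 336
Then g(x) = 53·L_0(x) + 166·L_1(x) + 375·L_2(x) + 5325·L_3(x).
Expanding and collecting terms gives g(x) = 5x^3 + 3x^2 + 3x - 5.
Check: g(2) = 53. ✓

g(x) = 5x^3 + 3x^2 + 3x - 5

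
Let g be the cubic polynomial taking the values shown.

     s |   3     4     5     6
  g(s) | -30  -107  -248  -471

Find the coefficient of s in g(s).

Write g(s) = as^3 + bs^2 + cs + d. Substituting each data point gives a linear system:
  27a + 9b + 3c + d = -30
  64a + 16b + 4c + d = -107
  125a + 25b + 5c + d = -248
  216a + 36b + 6c + d = -471
Solving the system yields a = -3, b = 4, c = 6, d = -3.
So g(s) = -3s^3 + 4s^2 + 6s - 3.
The coefficient of s is 6.

6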